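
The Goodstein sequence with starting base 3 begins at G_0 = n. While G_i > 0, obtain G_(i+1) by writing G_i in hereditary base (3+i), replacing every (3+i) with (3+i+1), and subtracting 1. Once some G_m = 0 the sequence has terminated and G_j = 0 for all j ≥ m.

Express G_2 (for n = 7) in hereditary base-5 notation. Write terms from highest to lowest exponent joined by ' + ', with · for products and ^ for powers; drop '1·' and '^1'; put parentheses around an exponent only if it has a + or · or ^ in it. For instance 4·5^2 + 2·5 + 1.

G_0=7  [base 3] 2·3 + 1  →[3↦4]→  2·4 + 1 = 9  −1 ⇒ G_1=8
G_1=8  [base 4] 2·4  →[4↦5]→  2·5 = 10  −1 ⇒ G_2=9

5 + 4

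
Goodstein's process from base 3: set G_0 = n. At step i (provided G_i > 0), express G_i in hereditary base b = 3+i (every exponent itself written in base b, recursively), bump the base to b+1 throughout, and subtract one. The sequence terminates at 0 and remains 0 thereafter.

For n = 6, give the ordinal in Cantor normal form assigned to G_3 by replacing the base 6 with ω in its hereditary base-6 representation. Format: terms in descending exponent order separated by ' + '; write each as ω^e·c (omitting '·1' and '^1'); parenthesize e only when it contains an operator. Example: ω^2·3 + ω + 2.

ω + 1

G_0 = 6. HB_3(6) = 2·3. Bump = 8. G_1 = 7.
G_1 = 7. HB_4(7) = 4 + 3. Bump = 8. G_2 = 7.
G_2 = 7. HB_5(7) = 5 + 2. Bump = 8. G_3 = 7.
G_3 = 7. HB_6(7) = 6 + 1. Bump = 8. G_4 = 7.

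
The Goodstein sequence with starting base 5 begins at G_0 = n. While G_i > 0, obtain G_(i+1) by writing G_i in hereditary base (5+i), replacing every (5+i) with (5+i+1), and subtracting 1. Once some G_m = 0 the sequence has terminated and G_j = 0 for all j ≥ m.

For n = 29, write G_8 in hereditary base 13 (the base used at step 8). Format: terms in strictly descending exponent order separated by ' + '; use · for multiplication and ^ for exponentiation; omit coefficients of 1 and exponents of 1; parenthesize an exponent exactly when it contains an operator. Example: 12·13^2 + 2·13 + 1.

9·13 + 6

G_0 = 29. HB_5(29) = 5^2 + 4. Bump = 40. G_1 = 39.
G_1 = 39. HB_6(39) = 6^2 + 3. Bump = 52. G_2 = 51.
G_2 = 51. HB_7(51) = 7^2 + 2. Bump = 66. G_3 = 65.
G_3 = 65. HB_8(65) = 8^2 + 1. Bump = 82. G_4 = 81.
G_4 = 81. HB_9(81) = 9^2. Bump = 100. G_5 = 99.
G_5 = 99. HB_10(99) = 9·10 + 9. Bump = 108. G_6 = 107.
G_6 = 107. HB_11(107) = 9·11 + 8. Bump = 116. G_7 = 115.
G_7 = 115. HB_12(115) = 9·12 + 7. Bump = 124. G_8 = 123.
G_8 = 123. HB_13(123) = 9·13 + 6. Bump = 132. G_9 = 131.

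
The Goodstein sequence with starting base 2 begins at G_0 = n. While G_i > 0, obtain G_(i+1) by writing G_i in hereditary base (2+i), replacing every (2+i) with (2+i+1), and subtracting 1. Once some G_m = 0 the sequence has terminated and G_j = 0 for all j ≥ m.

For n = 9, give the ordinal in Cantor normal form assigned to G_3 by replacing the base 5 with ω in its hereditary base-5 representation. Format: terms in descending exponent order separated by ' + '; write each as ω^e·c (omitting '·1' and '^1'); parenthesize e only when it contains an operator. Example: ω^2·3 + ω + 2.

[0] 9 ≡ 2^(2 + 1) + 1 (base 2). Lift 3: 82. −1: 81.
[1] 81 ≡ 3^(3 + 1) (base 3). Lift 4: 1024. −1: 1023.
[2] 1023 ≡ 3·4^4 + 3·4^3 + 3·4^2 + 3·4 + 3 (base 4). Lift 5: 9843. −1: 9842.

ω^ω·3 + ω^3·3 + ω^2·3 + ω·3 + 2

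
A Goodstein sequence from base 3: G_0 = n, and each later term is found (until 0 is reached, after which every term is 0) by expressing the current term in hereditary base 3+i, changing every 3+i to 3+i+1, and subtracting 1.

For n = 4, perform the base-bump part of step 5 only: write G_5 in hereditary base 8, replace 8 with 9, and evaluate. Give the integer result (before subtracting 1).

(0) 4|_3 = 3 + 1 ↦ 4 + 1|_4 = 5 ⇒ 4
(1) 4|_4 = 4 ↦ 5|_5 = 5 ⇒ 4
(2) 4|_5 = 4 ↦ 4|_6 = 4 ⇒ 3
(3) 3|_6 = 3 ↦ 3|_7 = 3 ⇒ 2
(4) 2|_7 = 2 ↦ 2|_8 = 2 ⇒ 1
(5) 1|_8 = 1 ↦ 1|_9 = 1 ⇒ 0

1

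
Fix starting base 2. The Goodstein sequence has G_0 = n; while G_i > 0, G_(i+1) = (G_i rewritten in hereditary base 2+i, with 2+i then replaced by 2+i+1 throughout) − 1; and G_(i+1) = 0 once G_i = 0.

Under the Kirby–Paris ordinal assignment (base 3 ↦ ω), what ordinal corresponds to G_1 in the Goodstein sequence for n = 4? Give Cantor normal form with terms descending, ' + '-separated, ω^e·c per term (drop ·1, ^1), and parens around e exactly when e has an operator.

i=0: 4 = 2^2 (b=2); 2→3: 3^3 = 27; 27−1 = 26
i=1: 26 = 2·3^2 + 2·3 + 2 (b=3); 3→4: 2·4^2 + 2·4 + 2 = 42; 42−1 = 41

ω^2·2 + ω·2 + 2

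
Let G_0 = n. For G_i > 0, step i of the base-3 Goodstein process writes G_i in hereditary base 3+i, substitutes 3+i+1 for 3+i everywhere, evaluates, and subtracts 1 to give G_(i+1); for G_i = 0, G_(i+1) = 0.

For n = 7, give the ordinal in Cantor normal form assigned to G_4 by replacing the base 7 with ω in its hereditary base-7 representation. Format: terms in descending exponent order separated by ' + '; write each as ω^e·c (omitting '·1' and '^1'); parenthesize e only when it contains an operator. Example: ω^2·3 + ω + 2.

ω + 2

G_0=7  [base 3] 2·3 + 1  →[3↦4]→  2·4 + 1 = 9  −1 ⇒ G_1=8
G_1=8  [base 4] 2·4  →[4↦5]→  2·5 = 10  −1 ⇒ G_2=9
G_2=9  [base 5] 5 + 4  →[5↦6]→  6 + 4 = 10  −1 ⇒ G_3=9
G_3=9  [base 6] 6 + 3  →[6↦7]→  7 + 3 = 10  −1 ⇒ G_4=9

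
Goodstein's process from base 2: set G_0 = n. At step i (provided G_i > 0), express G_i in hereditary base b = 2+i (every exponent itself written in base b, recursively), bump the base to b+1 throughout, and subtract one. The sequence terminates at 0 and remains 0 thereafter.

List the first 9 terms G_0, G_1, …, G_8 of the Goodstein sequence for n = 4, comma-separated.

4, 26, 41, 60, 83, 109, 139, 173, 211

(0) 4|_2 = 2^2 ↦ 3^3|_3 = 27 ⇒ 26
(1) 26|_3 = 2·3^2 + 2·3 + 2 ↦ 2·4^2 + 2·4 + 2|_4 = 42 ⇒ 41
(2) 41|_4 = 2·4^2 + 2·4 + 1 ↦ 2·5^2 + 2·5 + 1|_5 = 61 ⇒ 60
(3) 60|_5 = 2·5^2 + 2·5 ↦ 2·6^2 + 2·6|_6 = 84 ⇒ 83
(4) 83|_6 = 2·6^2 + 6 + 5 ↦ 2·7^2 + 7 + 5|_7 = 110 ⇒ 109
(5) 109|_7 = 2·7^2 + 7 + 4 ↦ 2·8^2 + 8 + 4|_8 = 140 ⇒ 139
(6) 139|_8 = 2·8^2 + 8 + 3 ↦ 2·9^2 + 9 + 3|_9 = 174 ⇒ 173
(7) 173|_9 = 2·9^2 + 9 + 2 ↦ 2·10^2 + 10 + 2|_10 = 212 ⇒ 211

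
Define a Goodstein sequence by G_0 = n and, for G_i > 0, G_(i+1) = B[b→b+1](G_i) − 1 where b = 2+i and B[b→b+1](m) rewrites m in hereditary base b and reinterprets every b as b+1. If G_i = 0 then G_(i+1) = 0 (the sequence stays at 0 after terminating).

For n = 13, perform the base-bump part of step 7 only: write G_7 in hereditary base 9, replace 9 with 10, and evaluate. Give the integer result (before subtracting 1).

G_0 = 13. HB_2(13) = 2^(2 + 1) + 2^2 + 1. Bump = 109. G_1 = 108.
G_1 = 108. HB_3(108) = 3^(3 + 1) + 3^3. Bump = 1280. G_2 = 1279.
G_2 = 1279. HB_4(1279) = 4^(4 + 1) + 3·4^3 + 3·4^2 + 3·4 + 3. Bump = 16093. G_3 = 16092.
G_3 = 16092. HB_5(16092) = 5^(5 + 1) + 3·5^3 + 3·5^2 + 3·5 + 2. Bump = 280712. G_4 = 280711.
G_4 = 280711. HB_6(280711) = 6^(6 + 1) + 3·6^3 + 3·6^2 + 3·6 + 1. Bump = 5765999. G_5 = 5765998.
G_5 = 5765998. HB_7(5765998) = 7^(7 + 1) + 3·7^3 + 3·7^2 + 3·7. Bump = 134219480. G_6 = 134219479.
G_6 = 134219479. HB_8(134219479) = 8^(8 + 1) + 3·8^3 + 3·8^2 + 2·8 + 7. Bump = 3486786856. G_7 = 3486786855.
G_7 = 3486786855. HB_9(3486786855) = 9^(9 + 1) + 3·9^3 + 3·9^2 + 2·9 + 6. Bump = 100000003326. G_8 = 100000003325.

100000003326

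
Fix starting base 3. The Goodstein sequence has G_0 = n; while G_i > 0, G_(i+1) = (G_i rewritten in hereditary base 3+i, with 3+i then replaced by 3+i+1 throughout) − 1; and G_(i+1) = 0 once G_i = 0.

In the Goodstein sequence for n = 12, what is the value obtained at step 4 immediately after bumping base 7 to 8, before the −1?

64

i=0: 12 = 3^2 + 3 (b=3); 3→4: 4^2 + 4 = 20; 20−1 = 19
i=1: 19 = 4^2 + 3 (b=4); 4→5: 5^2 + 3 = 28; 28−1 = 27
i=2: 27 = 5^2 + 2 (b=5); 5→6: 6^2 + 2 = 38; 38−1 = 37
i=3: 37 = 6^2 + 1 (b=6); 6→7: 7^2 + 1 = 50; 50−1 = 49
i=4: 49 = 7^2 (b=7); 7→8: 8^2 = 64; 64−1 = 63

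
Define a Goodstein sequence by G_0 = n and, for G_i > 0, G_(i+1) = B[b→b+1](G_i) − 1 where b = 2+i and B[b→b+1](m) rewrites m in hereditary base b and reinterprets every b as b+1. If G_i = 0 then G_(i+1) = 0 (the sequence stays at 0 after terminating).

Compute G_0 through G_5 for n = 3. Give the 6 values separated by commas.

3, 3, 3, 2, 1, 0

(0) 3|_2 = 2 + 1 ↦ 3 + 1|_3 = 4 ⇒ 3
(1) 3|_3 = 3 ↦ 4|_4 = 4 ⇒ 3
(2) 3|_4 = 3 ↦ 3|_5 = 3 ⇒ 2
(3) 2|_5 = 2 ↦ 2|_6 = 2 ⇒ 1
(4) 1|_6 = 1 ↦ 1|_7 = 1 ⇒ 0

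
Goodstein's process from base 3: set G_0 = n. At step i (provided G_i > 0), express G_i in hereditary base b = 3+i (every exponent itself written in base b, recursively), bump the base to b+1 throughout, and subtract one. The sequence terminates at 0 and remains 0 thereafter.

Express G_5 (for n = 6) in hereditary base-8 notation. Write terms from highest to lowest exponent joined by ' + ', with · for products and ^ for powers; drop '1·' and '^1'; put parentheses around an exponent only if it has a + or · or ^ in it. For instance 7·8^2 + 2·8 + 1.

7

G_0 = 6. HB_3(6) = 2·3. Bump = 8. G_1 = 7.
G_1 = 7. HB_4(7) = 4 + 3. Bump = 8. G_2 = 7.
G_2 = 7. HB_5(7) = 5 + 2. Bump = 8. G_3 = 7.
G_3 = 7. HB_6(7) = 6 + 1. Bump = 8. G_4 = 7.
G_4 = 7. HB_7(7) = 7. Bump = 8. G_5 = 7.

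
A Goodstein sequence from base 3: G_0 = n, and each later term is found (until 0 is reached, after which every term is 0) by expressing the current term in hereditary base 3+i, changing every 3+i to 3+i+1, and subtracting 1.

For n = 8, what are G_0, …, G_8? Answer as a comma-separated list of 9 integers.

G_0 = 8. HB_3(8) = 2·3 + 2. Bump = 10. G_1 = 9.
G_1 = 9. HB_4(9) = 2·4 + 1. Bump = 11. G_2 = 10.
G_2 = 10. HB_5(10) = 2·5. Bump = 12. G_3 = 11.
G_3 = 11. HB_6(11) = 6 + 5. Bump = 12. G_4 = 11.
G_4 = 11. HB_7(11) = 7 + 4. Bump = 12. G_5 = 11.
G_5 = 11. HB_8(11) = 8 + 3. Bump = 12. G_6 = 11.
G_6 = 11. HB_9(11) = 9 + 2. Bump = 12. G_7 = 11.
G_7 = 11. HB_10(11) = 10 + 1. Bump = 12. G_8 = 11.

8, 9, 10, 11, 11, 11, 11, 11, 11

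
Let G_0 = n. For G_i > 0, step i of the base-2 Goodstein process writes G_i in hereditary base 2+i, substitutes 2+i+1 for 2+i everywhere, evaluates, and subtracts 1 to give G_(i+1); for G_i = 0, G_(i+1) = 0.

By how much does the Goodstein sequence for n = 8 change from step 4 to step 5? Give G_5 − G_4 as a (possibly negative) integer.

step 0: 8 = 2^(2 + 1); sub 3 for 2: 3^(3 + 1); = 81; G_1 = 81−1 = 80
step 1: 80 = 2·3^3 + 2·3^2 + 2·3 + 2; sub 4 for 3: 2·4^4 + 2·4^2 + 2·4 + 2; = 554; G_2 = 554−1 = 553
step 2: 553 = 2·4^4 + 2·4^2 + 2·4 + 1; sub 5 for 4: 2·5^5 + 2·5^2 + 2·5 + 1; = 6311; G_3 = 6311−1 = 6310
step 3: 6310 = 2·5^5 + 2·5^2 + 2·5; sub 6 for 5: 2·6^6 + 2·6^2 + 2·6; = 93396; G_4 = 93396−1 = 93395
step 4: 93395 = 2·6^6 + 2·6^2 + 6 + 5; sub 7 for 6: 2·7^7 + 2·7^2 + 7 + 5; = 1647196; G_5 = 1647196−1 = 1647195

1553800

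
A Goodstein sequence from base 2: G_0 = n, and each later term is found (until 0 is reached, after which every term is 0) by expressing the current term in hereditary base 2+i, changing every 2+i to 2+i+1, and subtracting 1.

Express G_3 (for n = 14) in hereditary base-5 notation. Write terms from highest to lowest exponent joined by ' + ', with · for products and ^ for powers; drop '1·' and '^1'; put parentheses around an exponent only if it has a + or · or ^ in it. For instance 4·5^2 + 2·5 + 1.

5^(5 + 1) + 5^5

14 —HB2→ 2^(2 + 1) + 2^2 + 2 —bump→ 3^(3 + 1) + 3^3 + 3 = 111 —(−1)→ 110
110 —HB3→ 3^(3 + 1) + 3^3 + 2 —bump→ 4^(4 + 1) + 4^4 + 2 = 1282 —(−1)→ 1281
1281 —HB4→ 4^(4 + 1) + 4^4 + 1 —bump→ 5^(5 + 1) + 5^5 + 1 = 18751 —(−1)→ 18750
18750 —HB5→ 5^(5 + 1) + 5^5 —bump→ 6^(6 + 1) + 6^6 = 326592 —(−1)→ 326591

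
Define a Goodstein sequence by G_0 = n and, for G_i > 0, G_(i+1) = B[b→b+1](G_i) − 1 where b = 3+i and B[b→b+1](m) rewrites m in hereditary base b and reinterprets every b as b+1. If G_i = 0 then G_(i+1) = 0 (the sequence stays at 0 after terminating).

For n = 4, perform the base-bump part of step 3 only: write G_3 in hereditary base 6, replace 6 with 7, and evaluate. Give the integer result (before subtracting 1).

base 3: 4 = 3 + 1; at 4: 4 + 1 = 5; next = 4
base 4: 4 = 4; at 5: 5 = 5; next = 4
base 5: 4 = 4; at 6: 4 = 4; next = 3
base 6: 3 = 3; at 7: 3 = 3; next = 2

3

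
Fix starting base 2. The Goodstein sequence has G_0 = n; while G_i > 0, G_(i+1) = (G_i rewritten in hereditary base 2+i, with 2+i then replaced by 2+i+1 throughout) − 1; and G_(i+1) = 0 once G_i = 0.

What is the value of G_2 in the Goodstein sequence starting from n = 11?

1027

G_0 = 11. HB_2(11) = 2^(2 + 1) + 2 + 1. Bump = 85. G_1 = 84.
G_1 = 84. HB_3(84) = 3^(3 + 1) + 3. Bump = 1028. G_2 = 1027.
G_2 = 1027. HB_4(1027) = 4^(4 + 1) + 3. Bump = 15628. G_3 = 15627.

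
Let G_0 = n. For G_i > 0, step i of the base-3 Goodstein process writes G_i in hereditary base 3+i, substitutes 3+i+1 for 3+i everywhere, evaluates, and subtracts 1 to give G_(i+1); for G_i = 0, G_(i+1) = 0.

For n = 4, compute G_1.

(0) 4|_3 = 3 + 1 ↦ 4 + 1|_4 = 5 ⇒ 4
(1) 4|_4 = 4 ↦ 5|_5 = 5 ⇒ 4

4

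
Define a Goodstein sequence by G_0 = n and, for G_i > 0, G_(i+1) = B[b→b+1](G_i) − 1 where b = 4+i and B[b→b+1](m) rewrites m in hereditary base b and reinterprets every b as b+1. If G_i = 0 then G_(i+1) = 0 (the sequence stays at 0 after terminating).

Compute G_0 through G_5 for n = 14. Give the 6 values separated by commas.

step 0: 14 = 3·4 + 2; sub 5 for 4: 3·5 + 2; = 17; G_1 = 17−1 = 16
step 1: 16 = 3·5 + 1; sub 6 for 5: 3·6 + 1; = 19; G_2 = 19−1 = 18
step 2: 18 = 3·6; sub 7 for 6: 3·7; = 21; G_3 = 21−1 = 20
step 3: 20 = 2·7 + 6; sub 8 for 7: 2·8 + 6; = 22; G_4 = 22−1 = 21
step 4: 21 = 2·8 + 5; sub 9 for 8: 2·9 + 5; = 23; G_5 = 23−1 = 22

14, 16, 18, 20, 21, 22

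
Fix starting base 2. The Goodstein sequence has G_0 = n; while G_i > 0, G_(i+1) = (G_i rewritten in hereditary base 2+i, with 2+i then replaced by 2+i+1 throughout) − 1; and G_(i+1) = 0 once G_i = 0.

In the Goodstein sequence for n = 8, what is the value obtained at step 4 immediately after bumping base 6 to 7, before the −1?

[0] 8 ≡ 2^(2 + 1) (base 2). Lift 3: 81. −1: 80.
[1] 80 ≡ 2·3^3 + 2·3^2 + 2·3 + 2 (base 3). Lift 4: 554. −1: 553.
[2] 553 ≡ 2·4^4 + 2·4^2 + 2·4 + 1 (base 4). Lift 5: 6311. −1: 6310.
[3] 6310 ≡ 2·5^5 + 2·5^2 + 2·5 (base 5). Lift 6: 93396. −1: 93395.

1647196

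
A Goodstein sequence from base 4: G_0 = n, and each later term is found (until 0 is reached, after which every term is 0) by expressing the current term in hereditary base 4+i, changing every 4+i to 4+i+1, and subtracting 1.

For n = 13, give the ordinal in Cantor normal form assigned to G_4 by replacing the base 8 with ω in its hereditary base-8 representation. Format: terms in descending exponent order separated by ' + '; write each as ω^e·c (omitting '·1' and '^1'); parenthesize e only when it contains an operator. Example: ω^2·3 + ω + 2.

base 4: 13 = 3·4 + 1; at 5: 3·5 + 1 = 16; next = 15
base 5: 15 = 3·5; at 6: 3·6 = 18; next = 17
base 6: 17 = 2·6 + 5; at 7: 2·7 + 5 = 19; next = 18
base 7: 18 = 2·7 + 4; at 8: 2·8 + 4 = 20; next = 19
base 8: 19 = 2·8 + 3; at 9: 2·9 + 3 = 21; next = 20

ω·2 + 3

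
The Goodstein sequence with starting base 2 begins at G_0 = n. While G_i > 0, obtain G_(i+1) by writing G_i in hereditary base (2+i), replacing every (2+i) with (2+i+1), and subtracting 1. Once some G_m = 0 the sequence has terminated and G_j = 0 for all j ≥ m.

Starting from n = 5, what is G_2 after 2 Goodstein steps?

G_0 = 5. HB_2(5) = 2^2 + 1. Bump = 28. G_1 = 27.
G_1 = 27. HB_3(27) = 3^3. Bump = 256. G_2 = 255.

255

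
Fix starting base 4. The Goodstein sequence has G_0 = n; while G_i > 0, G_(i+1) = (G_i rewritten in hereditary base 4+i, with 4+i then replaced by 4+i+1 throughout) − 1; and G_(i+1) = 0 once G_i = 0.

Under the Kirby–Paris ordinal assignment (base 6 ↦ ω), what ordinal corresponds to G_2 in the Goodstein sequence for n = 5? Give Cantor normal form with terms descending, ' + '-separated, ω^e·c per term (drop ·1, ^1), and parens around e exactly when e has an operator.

5

base 4: 5 = 4 + 1; at 5: 5 + 1 = 6; next = 5
base 5: 5 = 5; at 6: 6 = 6; next = 5
base 6: 5 = 5; at 7: 5 = 5; next = 4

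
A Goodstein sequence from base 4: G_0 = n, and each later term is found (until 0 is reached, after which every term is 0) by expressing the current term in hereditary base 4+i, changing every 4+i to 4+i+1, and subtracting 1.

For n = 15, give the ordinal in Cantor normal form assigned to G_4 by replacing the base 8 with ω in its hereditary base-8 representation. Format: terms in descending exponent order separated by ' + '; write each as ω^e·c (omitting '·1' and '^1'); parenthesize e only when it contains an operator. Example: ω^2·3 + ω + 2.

ω·2 + 7

(0) 15|_4 = 3·4 + 3 ↦ 3·5 + 3|_5 = 18 ⇒ 17
(1) 17|_5 = 3·5 + 2 ↦ 3·6 + 2|_6 = 20 ⇒ 19
(2) 19|_6 = 3·6 + 1 ↦ 3·7 + 1|_7 = 22 ⇒ 21
(3) 21|_7 = 3·7 ↦ 3·8|_8 = 24 ⇒ 23
(4) 23|_8 = 2·8 + 7 ↦ 2·9 + 7|_9 = 25 ⇒ 24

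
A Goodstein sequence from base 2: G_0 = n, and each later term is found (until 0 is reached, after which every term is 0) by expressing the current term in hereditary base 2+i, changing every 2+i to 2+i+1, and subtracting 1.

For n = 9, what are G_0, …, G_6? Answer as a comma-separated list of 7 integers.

9 —HB2→ 2^(2 + 1) + 1 —bump→ 3^(3 + 1) + 1 = 82 —(−1)→ 81
81 —HB3→ 3^(3 + 1) —bump→ 4^(4 + 1) = 1024 —(−1)→ 1023
1023 —HB4→ 3·4^4 + 3·4^3 + 3·4^2 + 3·4 + 3 —bump→ 3·5^5 + 3·5^3 + 3·5^2 + 3·5 + 3 = 9843 —(−1)→ 9842
9842 —HB5→ 3·5^5 + 3·5^3 + 3·5^2 + 3·5 + 2 —bump→ 3·6^6 + 3·6^3 + 3·6^2 + 3·6 + 2 = 140744 —(−1)→ 140743
140743 —HB6→ 3·6^6 + 3·6^3 + 3·6^2 + 3·6 + 1 —bump→ 3·7^7 + 3·7^3 + 3·7^2 + 3·7 + 1 = 2471827 —(−1)→ 2471826
2471826 —HB7→ 3·7^7 + 3·7^3 + 3·7^2 + 3·7 —bump→ 3·8^8 + 3·8^3 + 3·8^2 + 3·8 = 50333400 —(−1)→ 50333399

9, 81, 1023, 9842, 140743, 2471826, 50333399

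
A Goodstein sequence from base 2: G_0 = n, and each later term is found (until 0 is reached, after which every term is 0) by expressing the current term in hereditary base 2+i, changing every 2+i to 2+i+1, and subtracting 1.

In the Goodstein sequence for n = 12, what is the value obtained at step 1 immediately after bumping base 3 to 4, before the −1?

1066

step 0: 12 = 2^(2 + 1) + 2^2; sub 3 for 2: 3^(3 + 1) + 3^3; = 108; G_1 = 108−1 = 107
step 1: 107 = 3^(3 + 1) + 2·3^2 + 2·3 + 2; sub 4 for 3: 4^(4 + 1) + 2·4^2 + 2·4 + 2; = 1066; G_2 = 1066−1 = 1065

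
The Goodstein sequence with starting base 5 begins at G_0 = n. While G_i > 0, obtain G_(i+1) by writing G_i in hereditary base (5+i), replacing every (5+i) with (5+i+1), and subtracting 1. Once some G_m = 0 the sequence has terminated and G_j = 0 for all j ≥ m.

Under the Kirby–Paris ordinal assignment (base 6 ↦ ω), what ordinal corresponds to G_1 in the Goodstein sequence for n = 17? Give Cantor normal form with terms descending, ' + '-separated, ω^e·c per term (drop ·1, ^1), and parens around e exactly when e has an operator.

i=0: 17 = 3·5 + 2 (b=5); 5→6: 3·6 + 2 = 20; 20−1 = 19
i=1: 19 = 3·6 + 1 (b=6); 6→7: 3·7 + 1 = 22; 22−1 = 21

ω·3 + 1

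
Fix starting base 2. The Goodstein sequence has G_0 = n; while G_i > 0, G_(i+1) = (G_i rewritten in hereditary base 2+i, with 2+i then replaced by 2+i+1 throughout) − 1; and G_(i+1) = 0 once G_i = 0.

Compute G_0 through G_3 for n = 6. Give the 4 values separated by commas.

6, 29, 257, 3125

(0) 6|_2 = 2^2 + 2 ↦ 3^3 + 3|_3 = 30 ⇒ 29
(1) 29|_3 = 3^3 + 2 ↦ 4^4 + 2|_4 = 258 ⇒ 257
(2) 257|_4 = 4^4 + 1 ↦ 5^5 + 1|_5 = 3126 ⇒ 3125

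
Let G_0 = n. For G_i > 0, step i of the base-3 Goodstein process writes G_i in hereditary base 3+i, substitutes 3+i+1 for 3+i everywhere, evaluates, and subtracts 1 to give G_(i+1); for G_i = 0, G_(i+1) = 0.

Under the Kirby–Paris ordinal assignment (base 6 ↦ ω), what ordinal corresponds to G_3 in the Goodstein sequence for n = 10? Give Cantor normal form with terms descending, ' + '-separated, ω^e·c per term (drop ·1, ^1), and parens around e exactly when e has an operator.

base 3: 10 = 3^2 + 1; at 4: 4^2 + 1 = 17; next = 16
base 4: 16 = 4^2; at 5: 5^2 = 25; next = 24
base 5: 24 = 4·5 + 4; at 6: 4·6 + 4 = 28; next = 27

ω·4 + 3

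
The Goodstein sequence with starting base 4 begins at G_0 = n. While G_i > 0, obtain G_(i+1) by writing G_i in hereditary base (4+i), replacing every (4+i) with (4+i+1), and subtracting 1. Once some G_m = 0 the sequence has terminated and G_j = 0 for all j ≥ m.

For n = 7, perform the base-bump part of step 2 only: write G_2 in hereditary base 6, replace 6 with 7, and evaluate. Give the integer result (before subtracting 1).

8

7 —HB4→ 4 + 3 —bump→ 5 + 3 = 8 —(−1)→ 7
7 —HB5→ 5 + 2 —bump→ 6 + 2 = 8 —(−1)→ 7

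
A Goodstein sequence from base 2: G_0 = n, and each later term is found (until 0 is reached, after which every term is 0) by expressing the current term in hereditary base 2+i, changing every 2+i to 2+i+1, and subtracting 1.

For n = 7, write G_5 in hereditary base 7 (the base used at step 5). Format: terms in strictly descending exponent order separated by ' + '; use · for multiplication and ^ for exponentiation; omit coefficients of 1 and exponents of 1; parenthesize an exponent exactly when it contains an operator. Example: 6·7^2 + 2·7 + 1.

7^7

(0) 7|_2 = 2^2 + 2 + 1 ↦ 3^3 + 3 + 1|_3 = 31 ⇒ 30
(1) 30|_3 = 3^3 + 3 ↦ 4^4 + 4|_4 = 260 ⇒ 259
(2) 259|_4 = 4^4 + 3 ↦ 5^5 + 3|_5 = 3128 ⇒ 3127
(3) 3127|_5 = 5^5 + 2 ↦ 6^6 + 2|_6 = 46658 ⇒ 46657
(4) 46657|_6 = 6^6 + 1 ↦ 7^7 + 1|_7 = 823544 ⇒ 823543
(5) 823543|_7 = 7^7 ↦ 8^8|_8 = 16777216 ⇒ 16777215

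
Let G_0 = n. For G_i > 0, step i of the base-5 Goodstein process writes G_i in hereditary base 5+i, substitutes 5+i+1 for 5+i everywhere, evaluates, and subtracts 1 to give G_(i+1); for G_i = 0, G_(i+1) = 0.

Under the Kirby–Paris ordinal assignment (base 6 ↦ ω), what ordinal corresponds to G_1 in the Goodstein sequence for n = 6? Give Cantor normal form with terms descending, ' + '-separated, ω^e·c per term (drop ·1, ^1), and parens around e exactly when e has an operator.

i=0: 6 = 5 + 1 (b=5); 5→6: 6 + 1 = 7; 7−1 = 6
i=1: 6 = 6 (b=6); 6→7: 7 = 7; 7−1 = 6

ω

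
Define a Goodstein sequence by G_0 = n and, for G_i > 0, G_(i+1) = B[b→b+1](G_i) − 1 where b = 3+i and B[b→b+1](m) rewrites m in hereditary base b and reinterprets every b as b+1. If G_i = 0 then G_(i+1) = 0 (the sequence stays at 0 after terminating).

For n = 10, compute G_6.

step 0: 10 = 3^2 + 1; sub 4 for 3: 4^2 + 1; = 17; G_1 = 17−1 = 16
step 1: 16 = 4^2; sub 5 for 4: 5^2; = 25; G_2 = 25−1 = 24
step 2: 24 = 4·5 + 4; sub 6 for 5: 4·6 + 4; = 28; G_3 = 28−1 = 27
step 3: 27 = 4·6 + 3; sub 7 for 6: 4·7 + 3; = 31; G_4 = 31−1 = 30
step 4: 30 = 4·7 + 2; sub 8 for 7: 4·8 + 2; = 34; G_5 = 34−1 = 33
step 5: 33 = 4·8 + 1; sub 9 for 8: 4·9 + 1; = 37; G_6 = 37−1 = 36
step 6: 36 = 4·9; sub 10 for 9: 4·10; = 40; G_7 = 40−1 = 39

36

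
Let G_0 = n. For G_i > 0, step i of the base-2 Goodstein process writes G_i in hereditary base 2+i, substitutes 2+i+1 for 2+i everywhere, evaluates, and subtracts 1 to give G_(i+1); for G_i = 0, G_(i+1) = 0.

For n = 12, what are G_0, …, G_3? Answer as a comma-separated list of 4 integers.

12, 107, 1065, 15685

G_0=12  [base 2] 2^(2 + 1) + 2^2  →[2↦3]→  3^(3 + 1) + 3^3 = 108  −1 ⇒ G_1=107
G_1=107  [base 3] 3^(3 + 1) + 2·3^2 + 2·3 + 2  →[3↦4]→  4^(4 + 1) + 2·4^2 + 2·4 + 2 = 1066  −1 ⇒ G_2=1065
G_2=1065  [base 4] 4^(4 + 1) + 2·4^2 + 2·4 + 1  →[4↦5]→  5^(5 + 1) + 2·5^2 + 2·5 + 1 = 15686  −1 ⇒ G_3=15685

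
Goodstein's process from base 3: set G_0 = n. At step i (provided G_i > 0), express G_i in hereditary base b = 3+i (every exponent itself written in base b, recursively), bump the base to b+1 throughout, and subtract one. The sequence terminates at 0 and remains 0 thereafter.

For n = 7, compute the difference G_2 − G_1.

1

[0] 7 ≡ 2·3 + 1 (base 3). Lift 4: 9. −1: 8.
[1] 8 ≡ 2·4 (base 4). Lift 5: 10. −1: 9.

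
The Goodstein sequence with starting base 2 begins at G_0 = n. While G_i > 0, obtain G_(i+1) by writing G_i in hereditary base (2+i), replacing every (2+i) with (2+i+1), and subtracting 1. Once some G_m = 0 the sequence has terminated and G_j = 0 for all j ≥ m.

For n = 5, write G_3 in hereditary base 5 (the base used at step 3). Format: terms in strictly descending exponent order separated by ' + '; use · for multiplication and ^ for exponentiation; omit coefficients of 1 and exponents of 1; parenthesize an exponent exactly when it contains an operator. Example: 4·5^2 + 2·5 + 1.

G_0 = 5. HB_2(5) = 2^2 + 1. Bump = 28. G_1 = 27.
G_1 = 27. HB_3(27) = 3^3. Bump = 256. G_2 = 255.
G_2 = 255. HB_4(255) = 3·4^3 + 3·4^2 + 3·4 + 3. Bump = 468. G_3 = 467.
G_3 = 467. HB_5(467) = 3·5^3 + 3·5^2 + 3·5 + 2. Bump = 776. G_4 = 775.

3·5^3 + 3·5^2 + 3·5 + 2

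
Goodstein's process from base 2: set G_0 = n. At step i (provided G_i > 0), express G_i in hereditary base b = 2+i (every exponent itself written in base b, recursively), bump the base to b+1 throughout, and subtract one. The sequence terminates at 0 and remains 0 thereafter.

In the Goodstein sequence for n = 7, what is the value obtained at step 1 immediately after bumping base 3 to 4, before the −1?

260

G_0 = 7. HB_2(7) = 2^2 + 2 + 1. Bump = 31. G_1 = 30.
G_1 = 30. HB_3(30) = 3^3 + 3. Bump = 260. G_2 = 259.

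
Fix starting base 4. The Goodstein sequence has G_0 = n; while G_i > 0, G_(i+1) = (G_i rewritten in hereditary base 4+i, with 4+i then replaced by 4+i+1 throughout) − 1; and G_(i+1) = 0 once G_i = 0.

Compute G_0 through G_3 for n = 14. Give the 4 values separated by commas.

G_0 = 14. HB_4(14) = 3·4 + 2. Bump = 17. G_1 = 16.
G_1 = 16. HB_5(16) = 3·5 + 1. Bump = 19. G_2 = 18.
G_2 = 18. HB_6(18) = 3·6. Bump = 21. G_3 = 20.

14, 16, 18, 20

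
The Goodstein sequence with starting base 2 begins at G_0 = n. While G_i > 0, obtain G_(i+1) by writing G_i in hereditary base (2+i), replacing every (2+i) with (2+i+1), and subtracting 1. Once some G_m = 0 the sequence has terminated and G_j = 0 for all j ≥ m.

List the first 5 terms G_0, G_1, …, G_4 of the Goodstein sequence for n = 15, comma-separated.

G_0 = 15. HB_2(15) = 2^(2 + 1) + 2^2 + 2 + 1. Bump = 112. G_1 = 111.
G_1 = 111. HB_3(111) = 3^(3 + 1) + 3^3 + 3. Bump = 1284. G_2 = 1283.
G_2 = 1283. HB_4(1283) = 4^(4 + 1) + 4^4 + 3. Bump = 18753. G_3 = 18752.
G_3 = 18752. HB_5(18752) = 5^(5 + 1) + 5^5 + 2. Bump = 326594. G_4 = 326593.

15, 111, 1283, 18752, 326593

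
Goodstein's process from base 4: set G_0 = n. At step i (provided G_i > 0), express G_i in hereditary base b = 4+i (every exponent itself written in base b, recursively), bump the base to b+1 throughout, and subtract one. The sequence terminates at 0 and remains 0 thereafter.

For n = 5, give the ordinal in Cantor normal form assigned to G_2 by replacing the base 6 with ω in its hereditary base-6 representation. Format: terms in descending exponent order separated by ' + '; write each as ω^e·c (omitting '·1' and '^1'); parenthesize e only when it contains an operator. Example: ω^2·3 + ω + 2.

[0] 5 ≡ 4 + 1 (base 4). Lift 5: 6. −1: 5.
[1] 5 ≡ 5 (base 5). Lift 6: 6. −1: 5.
[2] 5 ≡ 5 (base 6). Lift 7: 5. −1: 4.

5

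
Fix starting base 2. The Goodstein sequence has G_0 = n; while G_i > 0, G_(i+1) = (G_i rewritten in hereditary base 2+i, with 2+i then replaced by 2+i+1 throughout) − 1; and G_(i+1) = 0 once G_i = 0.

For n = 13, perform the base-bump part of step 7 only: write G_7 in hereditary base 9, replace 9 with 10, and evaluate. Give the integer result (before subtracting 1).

step 0: 13 = 2^(2 + 1) + 2^2 + 1; sub 3 for 2: 3^(3 + 1) + 3^3 + 1; = 109; G_1 = 109−1 = 108
step 1: 108 = 3^(3 + 1) + 3^3; sub 4 for 3: 4^(4 + 1) + 4^4; = 1280; G_2 = 1280−1 = 1279
step 2: 1279 = 4^(4 + 1) + 3·4^3 + 3·4^2 + 3·4 + 3; sub 5 for 4: 5^(5 + 1) + 3·5^3 + 3·5^2 + 3·5 + 3; = 16093; G_3 = 16093−1 = 16092
step 3: 16092 = 5^(5 + 1) + 3·5^3 + 3·5^2 + 3·5 + 2; sub 6 for 5: 6^(6 + 1) + 3·6^3 + 3·6^2 + 3·6 + 2; = 280712; G_4 = 280712−1 = 280711
step 4: 280711 = 6^(6 + 1) + 3·6^3 + 3·6^2 + 3·6 + 1; sub 7 for 6: 7^(7 + 1) + 3·7^3 + 3·7^2 + 3·7 + 1; = 5765999; G_5 = 5765999−1 = 5765998
step 5: 5765998 = 7^(7 + 1) + 3·7^3 + 3·7^2 + 3·7; sub 8 for 7: 8^(8 + 1) + 3·8^3 + 3·8^2 + 3·8; = 134219480; G_6 = 134219480−1 = 134219479
step 6: 134219479 = 8^(8 + 1) + 3·8^3 + 3·8^2 + 2·8 + 7; sub 9 for 8: 9^(9 + 1) + 3·9^3 + 3·9^2 + 2·9 + 7; = 3486786856; G_7 = 3486786856−1 = 3486786855
step 7: 3486786855 = 9^(9 + 1) + 3·9^3 + 3·9^2 + 2·9 + 6; sub 10 for 9: 10^(10 + 1) + 3·10^3 + 3·10^2 + 2·10 + 6; = 100000003326; G_8 = 100000003326−1 = 100000003325

100000003326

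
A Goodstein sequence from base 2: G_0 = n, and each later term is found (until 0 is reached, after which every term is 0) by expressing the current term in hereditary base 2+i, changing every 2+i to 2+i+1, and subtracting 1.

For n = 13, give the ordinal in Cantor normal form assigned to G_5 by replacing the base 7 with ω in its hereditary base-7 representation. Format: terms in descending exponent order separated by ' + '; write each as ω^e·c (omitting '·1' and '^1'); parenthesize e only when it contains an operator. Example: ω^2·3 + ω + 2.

ω^(ω + 1) + ω^3·3 + ω^2·3 + ω·3

[0] 13 ≡ 2^(2 + 1) + 2^2 + 1 (base 2). Lift 3: 109. −1: 108.
[1] 108 ≡ 3^(3 + 1) + 3^3 (base 3). Lift 4: 1280. −1: 1279.
[2] 1279 ≡ 4^(4 + 1) + 3·4^3 + 3·4^2 + 3·4 + 3 (base 4). Lift 5: 16093. −1: 16092.
[3] 16092 ≡ 5^(5 + 1) + 3·5^3 + 3·5^2 + 3·5 + 2 (base 5). Lift 6: 280712. −1: 280711.
[4] 280711 ≡ 6^(6 + 1) + 3·6^3 + 3·6^2 + 3·6 + 1 (base 6). Lift 7: 5765999. −1: 5765998.
[5] 5765998 ≡ 7^(7 + 1) + 3·7^3 + 3·7^2 + 3·7 (base 7). Lift 8: 134219480. −1: 134219479.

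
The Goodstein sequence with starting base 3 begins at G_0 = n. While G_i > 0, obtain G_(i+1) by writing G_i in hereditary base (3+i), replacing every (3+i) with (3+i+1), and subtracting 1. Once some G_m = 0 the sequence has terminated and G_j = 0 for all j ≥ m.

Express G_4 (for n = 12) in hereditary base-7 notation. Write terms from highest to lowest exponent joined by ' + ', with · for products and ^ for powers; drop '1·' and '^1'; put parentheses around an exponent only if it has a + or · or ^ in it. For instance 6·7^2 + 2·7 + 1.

7^2

G_0 = 12. HB_3(12) = 3^2 + 3. Bump = 20. G_1 = 19.
G_1 = 19. HB_4(19) = 4^2 + 3. Bump = 28. G_2 = 27.
G_2 = 27. HB_5(27) = 5^2 + 2. Bump = 38. G_3 = 37.
G_3 = 37. HB_6(37) = 6^2 + 1. Bump = 50. G_4 = 49.
G_4 = 49. HB_7(49) = 7^2. Bump = 64. G_5 = 63.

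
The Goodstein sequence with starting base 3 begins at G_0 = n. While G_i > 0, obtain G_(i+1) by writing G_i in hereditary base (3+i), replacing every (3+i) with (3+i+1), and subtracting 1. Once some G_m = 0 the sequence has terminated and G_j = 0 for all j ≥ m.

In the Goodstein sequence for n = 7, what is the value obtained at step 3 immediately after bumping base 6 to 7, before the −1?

(0) 7|_3 = 2·3 + 1 ↦ 2·4 + 1|_4 = 9 ⇒ 8
(1) 8|_4 = 2·4 ↦ 2·5|_5 = 10 ⇒ 9
(2) 9|_5 = 5 + 4 ↦ 6 + 4|_6 = 10 ⇒ 9
(3) 9|_6 = 6 + 3 ↦ 7 + 3|_7 = 10 ⇒ 9

10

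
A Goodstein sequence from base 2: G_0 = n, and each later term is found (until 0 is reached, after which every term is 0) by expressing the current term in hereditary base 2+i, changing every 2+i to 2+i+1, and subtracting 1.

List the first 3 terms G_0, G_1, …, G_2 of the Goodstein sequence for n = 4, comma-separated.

4, 26, 41

G_0=4  [base 2] 2^2  →[2↦3]→  3^3 = 27  −1 ⇒ G_1=26
G_1=26  [base 3] 2·3^2 + 2·3 + 2  →[3↦4]→  2·4^2 + 2·4 + 2 = 42  −1 ⇒ G_2=41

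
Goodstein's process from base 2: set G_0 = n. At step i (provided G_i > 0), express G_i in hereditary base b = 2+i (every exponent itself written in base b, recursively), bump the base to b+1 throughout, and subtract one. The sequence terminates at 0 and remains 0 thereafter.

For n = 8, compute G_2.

i=0: 8 = 2^(2 + 1) (b=2); 2→3: 3^(3 + 1) = 81; 81−1 = 80
i=1: 80 = 2·3^3 + 2·3^2 + 2·3 + 2 (b=3); 3→4: 2·4^4 + 2·4^2 + 2·4 + 2 = 554; 554−1 = 553

553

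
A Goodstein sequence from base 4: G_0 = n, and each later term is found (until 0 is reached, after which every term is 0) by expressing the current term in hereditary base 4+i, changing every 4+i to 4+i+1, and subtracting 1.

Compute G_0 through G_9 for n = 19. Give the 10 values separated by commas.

19, 27, 37, 49, 63, 69, 75, 81, 87, 93

i=0: 19 = 4^2 + 3 (b=4); 4→5: 5^2 + 3 = 28; 28−1 = 27
i=1: 27 = 5^2 + 2 (b=5); 5→6: 6^2 + 2 = 38; 38−1 = 37
i=2: 37 = 6^2 + 1 (b=6); 6→7: 7^2 + 1 = 50; 50−1 = 49
i=3: 49 = 7^2 (b=7); 7→8: 8^2 = 64; 64−1 = 63
i=4: 63 = 7·8 + 7 (b=8); 8→9: 7·9 + 7 = 70; 70−1 = 69
i=5: 69 = 7·9 + 6 (b=9); 9→10: 7·10 + 6 = 76; 76−1 = 75
i=6: 75 = 7·10 + 5 (b=10); 10→11: 7·11 + 5 = 82; 82−1 = 81
i=7: 81 = 7·11 + 4 (b=11); 11→12: 7·12 + 4 = 88; 88−1 = 87
i=8: 87 = 7·12 + 3 (b=12); 12→13: 7·13 + 3 = 94; 94−1 = 93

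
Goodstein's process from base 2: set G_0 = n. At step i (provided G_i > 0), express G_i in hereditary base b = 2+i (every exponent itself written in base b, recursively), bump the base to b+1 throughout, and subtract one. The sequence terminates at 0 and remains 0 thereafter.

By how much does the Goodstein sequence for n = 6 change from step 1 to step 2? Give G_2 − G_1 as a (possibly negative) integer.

6 —HB2→ 2^2 + 2 —bump→ 3^3 + 3 = 30 —(−1)→ 29
29 —HB3→ 3^3 + 2 —bump→ 4^4 + 2 = 258 —(−1)→ 257

228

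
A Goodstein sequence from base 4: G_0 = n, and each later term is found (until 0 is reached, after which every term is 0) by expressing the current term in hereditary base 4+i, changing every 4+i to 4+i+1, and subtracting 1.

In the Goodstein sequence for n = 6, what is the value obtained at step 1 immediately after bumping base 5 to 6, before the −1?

7

base 4: 6 = 4 + 2; at 5: 5 + 2 = 7; next = 6
base 5: 6 = 5 + 1; at 6: 6 + 1 = 7; next = 6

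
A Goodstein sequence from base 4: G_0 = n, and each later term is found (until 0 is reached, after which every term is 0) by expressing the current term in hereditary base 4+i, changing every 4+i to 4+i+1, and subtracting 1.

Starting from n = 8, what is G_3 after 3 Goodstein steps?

G_0 = 8. HB_4(8) = 2·4. Bump = 10. G_1 = 9.
G_1 = 9. HB_5(9) = 5 + 4. Bump = 10. G_2 = 9.
G_2 = 9. HB_6(9) = 6 + 3. Bump = 10. G_3 = 9.
G_3 = 9. HB_7(9) = 7 + 2. Bump = 10. G_4 = 9.

9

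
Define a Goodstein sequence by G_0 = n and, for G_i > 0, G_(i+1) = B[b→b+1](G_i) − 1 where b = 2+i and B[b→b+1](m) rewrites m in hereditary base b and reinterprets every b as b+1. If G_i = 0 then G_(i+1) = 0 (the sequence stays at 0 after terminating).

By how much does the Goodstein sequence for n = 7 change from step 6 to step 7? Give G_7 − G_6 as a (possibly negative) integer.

G_0 = 7. HB_2(7) = 2^2 + 2 + 1. Bump = 31. G_1 = 30.
G_1 = 30. HB_3(30) = 3^3 + 3. Bump = 260. G_2 = 259.
G_2 = 259. HB_4(259) = 4^4 + 3. Bump = 3128. G_3 = 3127.
G_3 = 3127. HB_5(3127) = 5^5 + 2. Bump = 46658. G_4 = 46657.
G_4 = 46657. HB_6(46657) = 6^6 + 1. Bump = 823544. G_5 = 823543.
G_5 = 823543. HB_7(823543) = 7^7. Bump = 16777216. G_6 = 16777215.
G_6 = 16777215. HB_8(16777215) = 7·8^7 + 7·8^6 + 7·8^5 + 7·8^4 + 7·8^3 + 7·8^2 + 7·8 + 7. Bump = 37665880. G_7 = 37665879.

20888664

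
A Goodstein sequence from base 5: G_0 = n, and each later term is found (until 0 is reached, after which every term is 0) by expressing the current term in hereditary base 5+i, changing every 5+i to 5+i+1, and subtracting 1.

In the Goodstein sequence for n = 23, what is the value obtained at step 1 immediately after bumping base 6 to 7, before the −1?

step 0: 23 = 4·5 + 3; sub 6 for 5: 4·6 + 3; = 27; G_1 = 27−1 = 26
step 1: 26 = 4·6 + 2; sub 7 for 6: 4·7 + 2; = 30; G_2 = 30−1 = 29

30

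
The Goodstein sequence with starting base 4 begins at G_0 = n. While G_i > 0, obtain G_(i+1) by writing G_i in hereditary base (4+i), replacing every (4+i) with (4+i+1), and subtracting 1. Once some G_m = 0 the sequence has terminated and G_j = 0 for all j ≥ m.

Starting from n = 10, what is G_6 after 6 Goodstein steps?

13

(0) 10|_4 = 2·4 + 2 ↦ 2·5 + 2|_5 = 12 ⇒ 11
(1) 11|_5 = 2·5 + 1 ↦ 2·6 + 1|_6 = 13 ⇒ 12
(2) 12|_6 = 2·6 ↦ 2·7|_7 = 14 ⇒ 13
(3) 13|_7 = 7 + 6 ↦ 8 + 6|_8 = 14 ⇒ 13
(4) 13|_8 = 8 + 5 ↦ 9 + 5|_9 = 14 ⇒ 13
(5) 13|_9 = 9 + 4 ↦ 10 + 4|_10 = 14 ⇒ 13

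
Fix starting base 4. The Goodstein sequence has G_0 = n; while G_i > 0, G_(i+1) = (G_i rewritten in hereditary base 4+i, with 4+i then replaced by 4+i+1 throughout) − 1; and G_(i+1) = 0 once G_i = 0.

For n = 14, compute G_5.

(0) 14|_4 = 3·4 + 2 ↦ 3·5 + 2|_5 = 17 ⇒ 16
(1) 16|_5 = 3·5 + 1 ↦ 3·6 + 1|_6 = 19 ⇒ 18
(2) 18|_6 = 3·6 ↦ 3·7|_7 = 21 ⇒ 20
(3) 20|_7 = 2·7 + 6 ↦ 2·8 + 6|_8 = 22 ⇒ 21
(4) 21|_8 = 2·8 + 5 ↦ 2·9 + 5|_9 = 23 ⇒ 22
(5) 22|_9 = 2·9 + 4 ↦ 2·10 + 4|_10 = 24 ⇒ 23

22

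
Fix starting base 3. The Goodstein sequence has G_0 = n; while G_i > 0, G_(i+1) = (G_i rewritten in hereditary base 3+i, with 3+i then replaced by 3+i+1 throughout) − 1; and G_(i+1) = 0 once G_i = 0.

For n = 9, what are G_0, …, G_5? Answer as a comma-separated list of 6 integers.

9, 15, 17, 19, 21, 23

(0) 9|_3 = 3^2 ↦ 4^2|_4 = 16 ⇒ 15
(1) 15|_4 = 3·4 + 3 ↦ 3·5 + 3|_5 = 18 ⇒ 17
(2) 17|_5 = 3·5 + 2 ↦ 3·6 + 2|_6 = 20 ⇒ 19
(3) 19|_6 = 3·6 + 1 ↦ 3·7 + 1|_7 = 22 ⇒ 21
(4) 21|_7 = 3·7 ↦ 3·8|_8 = 24 ⇒ 23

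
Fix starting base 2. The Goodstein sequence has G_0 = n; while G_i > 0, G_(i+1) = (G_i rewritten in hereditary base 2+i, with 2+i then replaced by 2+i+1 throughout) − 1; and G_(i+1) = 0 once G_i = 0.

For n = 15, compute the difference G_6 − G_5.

step 0: 15 = 2^(2 + 1) + 2^2 + 2 + 1; sub 3 for 2: 3^(3 + 1) + 3^3 + 3 + 1; = 112; G_1 = 112−1 = 111
step 1: 111 = 3^(3 + 1) + 3^3 + 3; sub 4 for 3: 4^(4 + 1) + 4^4 + 4; = 1284; G_2 = 1284−1 = 1283
step 2: 1283 = 4^(4 + 1) + 4^4 + 3; sub 5 for 4: 5^(5 + 1) + 5^5 + 3; = 18753; G_3 = 18753−1 = 18752
step 3: 18752 = 5^(5 + 1) + 5^5 + 2; sub 6 for 5: 6^(6 + 1) + 6^6 + 2; = 326594; G_4 = 326594−1 = 326593
step 4: 326593 = 6^(6 + 1) + 6^6 + 1; sub 7 for 6: 7^(7 + 1) + 7^7 + 1; = 6588345; G_5 = 6588345−1 = 6588344
step 5: 6588344 = 7^(7 + 1) + 7^7; sub 8 for 7: 8^(8 + 1) + 8^8; = 150994944; G_6 = 150994944−1 = 150994943

144406599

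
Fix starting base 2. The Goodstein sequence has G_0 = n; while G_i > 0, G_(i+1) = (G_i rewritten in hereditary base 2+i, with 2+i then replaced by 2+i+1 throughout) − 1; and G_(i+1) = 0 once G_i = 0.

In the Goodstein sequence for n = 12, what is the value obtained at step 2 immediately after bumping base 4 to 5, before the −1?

G_0 = 12. HB_2(12) = 2^(2 + 1) + 2^2. Bump = 108. G_1 = 107.
G_1 = 107. HB_3(107) = 3^(3 + 1) + 2·3^2 + 2·3 + 2. Bump = 1066. G_2 = 1065.
G_2 = 1065. HB_4(1065) = 4^(4 + 1) + 2·4^2 + 2·4 + 1. Bump = 15686. G_3 = 15685.

15686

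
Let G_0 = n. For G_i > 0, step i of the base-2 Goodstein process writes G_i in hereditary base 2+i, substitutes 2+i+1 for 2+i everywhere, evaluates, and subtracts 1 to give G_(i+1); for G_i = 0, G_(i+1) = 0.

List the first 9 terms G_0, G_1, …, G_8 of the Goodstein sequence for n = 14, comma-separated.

14, 110, 1281, 18750, 326591, 5862840, 134404971, 3487116548, 100000555551

(0) 14|_2 = 2^(2 + 1) + 2^2 + 2 ↦ 3^(3 + 1) + 3^3 + 3|_3 = 111 ⇒ 110
(1) 110|_3 = 3^(3 + 1) + 3^3 + 2 ↦ 4^(4 + 1) + 4^4 + 2|_4 = 1282 ⇒ 1281
(2) 1281|_4 = 4^(4 + 1) + 4^4 + 1 ↦ 5^(5 + 1) + 5^5 + 1|_5 = 18751 ⇒ 18750
(3) 18750|_5 = 5^(5 + 1) + 5^5 ↦ 6^(6 + 1) + 6^6|_6 = 326592 ⇒ 326591
(4) 326591|_6 = 6^(6 + 1) + 5·6^5 + 5·6^4 + 5·6^3 + 5·6^2 + 5·6 + 5 ↦ 7^(7 + 1) + 5·7^5 + 5·7^4 + 5·7^3 + 5·7^2 + 5·7 + 5|_7 = 5862841 ⇒ 5862840
(5) 5862840|_7 = 7^(7 + 1) + 5·7^5 + 5·7^4 + 5·7^3 + 5·7^2 + 5·7 + 4 ↦ 8^(8 + 1) + 5·8^5 + 5·8^4 + 5·8^3 + 5·8^2 + 5·8 + 4|_8 = 134404972 ⇒ 134404971
(6) 134404971|_8 = 8^(8 + 1) + 5·8^5 + 5·8^4 + 5·8^3 + 5·8^2 + 5·8 + 3 ↦ 9^(9 + 1) + 5·9^5 + 5·9^4 + 5·9^3 + 5·9^2 + 5·9 + 3|_9 = 3487116549 ⇒ 3487116548
(7) 3487116548|_9 = 9^(9 + 1) + 5·9^5 + 5·9^4 + 5·9^3 + 5·9^2 + 5·9 + 2 ↦ 10^(10 + 1) + 5·10^5 + 5·10^4 + 5·10^3 + 5·10^2 + 5·10 + 2|_10 = 100000555552 ⇒ 100000555551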